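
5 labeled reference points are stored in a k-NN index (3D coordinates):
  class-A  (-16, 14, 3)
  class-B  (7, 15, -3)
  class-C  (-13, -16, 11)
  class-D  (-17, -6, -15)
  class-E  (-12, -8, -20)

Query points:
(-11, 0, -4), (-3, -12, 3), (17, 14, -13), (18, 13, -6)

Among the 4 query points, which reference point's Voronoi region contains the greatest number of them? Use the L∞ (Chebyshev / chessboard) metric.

(-11, 0, -4) — d to each: class-A:14, class-B:18, class-C:16, class-D:11, class-E:16 → nearest is class-D
(-3, -12, 3) — d to each: class-A:26, class-B:27, class-C:10, class-D:18, class-E:23 → nearest is class-C
(17, 14, -13) — d to each: class-A:33, class-B:10, class-C:30, class-D:34, class-E:29 → nearest is class-B
(18, 13, -6) — d to each: class-A:34, class-B:11, class-C:31, class-D:35, class-E:30 → nearest is class-B
Tally — class-B:2, class-C:1, class-D:1. class-B captures the most (2).

class-B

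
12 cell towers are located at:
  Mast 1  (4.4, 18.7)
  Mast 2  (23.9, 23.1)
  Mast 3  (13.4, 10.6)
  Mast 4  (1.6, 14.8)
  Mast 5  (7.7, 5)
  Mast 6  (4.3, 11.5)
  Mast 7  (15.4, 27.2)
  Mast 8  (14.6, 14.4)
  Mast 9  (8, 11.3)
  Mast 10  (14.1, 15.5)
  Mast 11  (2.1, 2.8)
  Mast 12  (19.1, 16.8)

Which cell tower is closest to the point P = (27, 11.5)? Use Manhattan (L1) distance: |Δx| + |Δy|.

Mast 12

d(P, Mast 1) = |27−4.4| + |11.5−18.7| = 22.6 + 7.2 = 29.8
d(P, Mast 2) = |27−23.9| + |11.5−23.1| = 3.1 + 11.6 = 14.7
d(P, Mast 3) = |27−13.4| + |11.5−10.6| = 13.6 + 0.9 = 14.5
d(P, Mast 4) = |27−1.6| + |11.5−14.8| = 25.4 + 3.3 = 28.7
d(P, Mast 5) = |27−7.7| + |11.5−5| = 19.3 + 6.5 = 25.8
d(P, Mast 6) = |27−4.3| + |11.5−11.5| = 22.7 + 0 = 22.7
d(P, Mast 7) = |27−15.4| + |11.5−27.2| = 11.6 + 15.7 = 27.3
d(P, Mast 8) = |27−14.6| + |11.5−14.4| = 12.4 + 2.9 = 15.3
d(P, Mast 9) = |27−8| + |11.5−11.3| = 19 + 0.2 = 19.2
d(P, Mast 10) = |27−14.1| + |11.5−15.5| = 12.9 + 4 = 16.9
d(P, Mast 11) = |27−2.1| + |11.5−2.8| = 24.9 + 8.7 = 33.6
d(P, Mast 12) = |27−19.1| + |11.5−16.8| = 7.9 + 5.3 = 13.2
Minimum is at Mast 12.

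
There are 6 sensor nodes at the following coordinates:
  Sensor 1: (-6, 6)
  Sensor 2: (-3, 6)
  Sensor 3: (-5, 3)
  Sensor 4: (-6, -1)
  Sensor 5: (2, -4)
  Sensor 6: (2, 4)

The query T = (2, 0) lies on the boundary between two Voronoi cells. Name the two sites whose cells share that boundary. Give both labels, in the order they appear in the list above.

Sensor 5 and Sensor 6

Squared distances from T to each site:
d²(T, Sensor 1) = (2−(-6))² + (0−6)² = 64 + 36 = 100
d²(T, Sensor 2) = (2−(-3))² + (0−6)² = 25 + 36 = 61
d²(T, Sensor 3) = (2−(-5))² + (0−3)² = 49 + 9 = 58
d²(T, Sensor 4) = (2−(-6))² + (0−(-1))² = 64 + 1 = 65
d²(T, Sensor 5) = (2−2)² + (0−(-4))² = 0 + 16 = 16
d²(T, Sensor 6) = (2−2)² + (0−4)² = 0 + 16 = 16
T is equidistant from Sensor 5 and Sensor 6 (both at squared distance 16), and every other site is strictly farther — so T lies on the Sensor 5–Sensor 6 Voronoi edge.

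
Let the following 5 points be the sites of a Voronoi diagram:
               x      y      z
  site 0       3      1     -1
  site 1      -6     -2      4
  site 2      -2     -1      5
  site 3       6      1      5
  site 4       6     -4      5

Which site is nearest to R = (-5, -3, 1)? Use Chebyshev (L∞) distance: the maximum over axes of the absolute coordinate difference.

d(R, site 0) = max(8, 4, 2) = 8
d(R, site 1) = max(1, 1, 3) = 3
d(R, site 2) = max(3, 2, 4) = 4
d(R, site 3) = max(11, 4, 4) = 11
d(R, site 4) = max(11, 1, 4) = 11
Minimum is at site 1.

site 1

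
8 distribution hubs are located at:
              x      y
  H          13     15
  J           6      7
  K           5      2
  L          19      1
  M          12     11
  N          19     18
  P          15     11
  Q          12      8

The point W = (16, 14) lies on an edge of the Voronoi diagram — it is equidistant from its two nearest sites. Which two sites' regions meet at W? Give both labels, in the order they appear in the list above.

Squared distances from W to each site:
|WH|² = 9 + 1 = 10
|WJ|² = 100 + 49 = 149
|WK|² = 121 + 144 = 265
|WL|² = 9 + 169 = 178
|WM|² = 16 + 9 = 25
|WN|² = 9 + 16 = 25
|WP|² = 1 + 9 = 10
|WQ|² = 16 + 36 = 52
W is equidistant from H and P (both at squared distance 10), and every other site is strictly farther — so W lies on the H–P Voronoi edge.

H and P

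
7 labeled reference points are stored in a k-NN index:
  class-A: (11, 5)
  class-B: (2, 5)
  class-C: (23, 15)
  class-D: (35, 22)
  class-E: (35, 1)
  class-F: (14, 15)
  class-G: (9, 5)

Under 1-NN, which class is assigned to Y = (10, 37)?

class-F

Squared Euclidean distances:
d²(Y, class-A) = 1 + 1024 = 1025
d²(Y, class-B) = 64 + 1024 = 1088
d²(Y, class-C) = 169 + 484 = 653
d²(Y, class-D) = 625 + 225 = 850
d²(Y, class-E) = 625 + 1296 = 1921
d²(Y, class-F) = 16 + 484 = 500
d²(Y, class-G) = 1 + 1024 = 1025
Minimum is at class-F.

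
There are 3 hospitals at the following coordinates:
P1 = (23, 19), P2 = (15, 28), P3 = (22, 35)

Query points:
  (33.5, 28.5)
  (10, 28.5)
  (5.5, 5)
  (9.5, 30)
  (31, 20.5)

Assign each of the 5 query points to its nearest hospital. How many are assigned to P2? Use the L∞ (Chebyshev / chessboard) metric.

(33.5, 28.5) — d to each: P1:10.5, P2:18.5, P3:11.5 → nearest is P1
(10, 28.5) — d to each: P1:13, P2:5, P3:12 → nearest is P2
(5.5, 5) — d to each: P1:17.5, P2:23, P3:30 → nearest is P1
(9.5, 30) — d to each: P1:13.5, P2:5.5, P3:12.5 → nearest is P2
(31, 20.5) — d to each: P1:8, P2:16, P3:14.5 → nearest is P1
2 of the 5 points have P2 as nearest.

2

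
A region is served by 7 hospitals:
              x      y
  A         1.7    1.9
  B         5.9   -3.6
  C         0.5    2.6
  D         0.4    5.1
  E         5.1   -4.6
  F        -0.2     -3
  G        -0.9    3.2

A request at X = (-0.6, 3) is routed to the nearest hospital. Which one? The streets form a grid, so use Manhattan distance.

d(X,A) = 2.3 + 1.1 = 3.4
d(X,B) = 6.5 + 6.6 = 13.1
d(X,C) = 1.1 + 0.4 = 1.5
d(X,D) = 1 + 2.1 = 3.1
d(X,E) = 5.7 + 7.6 = 13.3
d(X,F) = 0.4 + 6 = 6.4
d(X,G) = 0.3 + 0.2 = 0.5
Minimum is at G.

G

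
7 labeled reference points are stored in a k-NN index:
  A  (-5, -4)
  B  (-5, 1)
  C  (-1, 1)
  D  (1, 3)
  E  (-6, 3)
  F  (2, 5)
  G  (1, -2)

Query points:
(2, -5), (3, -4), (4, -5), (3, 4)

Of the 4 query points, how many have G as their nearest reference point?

3

(2, -5) — d² to each: A:50, B:85, C:45, D:65, E:128, F:100, G:10 → nearest is G
(3, -4) — d² to each: A:64, B:89, C:41, D:53, E:130, F:82, G:8 → nearest is G
(4, -5) — d² to each: A:82, B:117, C:61, D:73, E:164, F:104, G:18 → nearest is G
(3, 4) — d² to each: A:128, B:73, C:25, D:5, E:82, F:2, G:40 → nearest is F
3 of the 4 points have G as nearest.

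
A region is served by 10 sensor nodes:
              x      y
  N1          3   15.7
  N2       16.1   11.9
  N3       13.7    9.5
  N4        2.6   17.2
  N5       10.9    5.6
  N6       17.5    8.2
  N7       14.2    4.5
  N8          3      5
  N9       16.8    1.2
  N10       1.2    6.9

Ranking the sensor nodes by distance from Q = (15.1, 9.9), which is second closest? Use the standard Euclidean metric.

Squared Euclidean distances:
|QN1|² = (15.1−3)² + (9.9−15.7)² = 146.41 + 33.64 = 180.05
|QN2|² = (15.1−16.1)² + (9.9−11.9)² = 1 + 4 = 5
|QN3|² = (15.1−13.7)² + (9.9−9.5)² = 1.96 + 0.16 = 2.12
|QN4|² = (15.1−2.6)² + (9.9−17.2)² = 156.25 + 53.29 = 209.54
|QN5|² = (15.1−10.9)² + (9.9−5.6)² = 17.64 + 18.49 = 36.13
|QN6|² = (15.1−17.5)² + (9.9−8.2)² = 5.76 + 2.89 = 8.65
|QN7|² = (15.1−14.2)² + (9.9−4.5)² = 0.81 + 29.16 = 29.97
|QN8|² = (15.1−3)² + (9.9−5)² = 146.41 + 24.01 = 170.42
|QN9|² = (15.1−16.8)² + (9.9−1.2)² = 2.89 + 75.69 = 78.58
d²(Q, N10) = (15.1−1.2)² + (9.9−6.9)² = 193.21 + 9 = 202.21
Sorted ascending: N3, N2, N6, … — the second-nearest is N2.

N2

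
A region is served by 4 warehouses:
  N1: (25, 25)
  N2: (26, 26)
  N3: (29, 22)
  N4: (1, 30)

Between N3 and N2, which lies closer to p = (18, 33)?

N2

Compare squared distances:
|pN3|² = (18−29)² + (33−22)² = 121 + 121 = 242
|pN2|² = (18−26)² + (33−26)² = 64 + 49 = 113
242 > 113, so N2 is closer.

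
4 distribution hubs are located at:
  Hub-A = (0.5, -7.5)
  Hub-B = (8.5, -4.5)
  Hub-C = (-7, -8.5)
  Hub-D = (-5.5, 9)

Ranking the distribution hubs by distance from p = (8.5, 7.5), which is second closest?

Squared Euclidean distances:
d²(p, Hub-A) = (8.5−0.5)² + (7.5−(-7.5))² = 64 + 225 = 289
d²(p, Hub-B) = (8.5−8.5)² + (7.5−(-4.5))² = 0 + 144 = 144
d²(p, Hub-C) = (8.5−(-7))² + (7.5−(-8.5))² = 240.25 + 256 = 496.25
d²(p, Hub-D) = (8.5−(-5.5))² + (7.5−9)² = 196 + 2.25 = 198.25
Sorted ascending: Hub-B, Hub-D, Hub-A, … — the second-nearest is Hub-D.

Hub-D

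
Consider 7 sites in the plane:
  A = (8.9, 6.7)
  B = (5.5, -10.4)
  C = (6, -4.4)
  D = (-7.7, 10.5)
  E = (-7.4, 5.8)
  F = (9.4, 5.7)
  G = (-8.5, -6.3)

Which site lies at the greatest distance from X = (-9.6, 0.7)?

Compare squared distances (the ordering matches that of the actual distances):
|XA|² = (-9.6−8.9)² + (0.7−6.7)² = 342.25 + 36 = 378.25
|XB|² = (-9.6−5.5)² + (0.7−(-10.4))² = 228.01 + 123.21 = 351.22
|XC|² = (-9.6−6)² + (0.7−(-4.4))² = 243.36 + 26.01 = 269.37
|XD|² = (-9.6−(-7.7))² + (0.7−10.5)² = 3.61 + 96.04 = 99.65
|XE|² = (-9.6−(-7.4))² + (0.7−5.8)² = 4.84 + 26.01 = 30.85
|XF|² = (-9.6−9.4)² + (0.7−5.7)² = 361 + 25 = 386
|XG|² = (-9.6−(-8.5))² + (0.7−(-6.3))² = 1.21 + 49 = 50.21
The largest is to F.

F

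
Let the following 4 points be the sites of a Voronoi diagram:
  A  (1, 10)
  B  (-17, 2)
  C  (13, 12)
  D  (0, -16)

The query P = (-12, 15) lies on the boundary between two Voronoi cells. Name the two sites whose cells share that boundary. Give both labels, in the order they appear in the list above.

Squared distances from P to each site:
|PA|² = (-12−1)² + (15−10)² = 169 + 25 = 194
|PB|² = (-12−(-17))² + (15−2)² = 25 + 169 = 194
|PC|² = (-12−13)² + (15−12)² = 625 + 9 = 634
|PD|² = (-12−0)² + (15−(-16))² = 144 + 961 = 1105
P is equidistant from A and B (both at squared distance 194), and every other site is strictly farther — so P lies on the A–B Voronoi edge.

A and B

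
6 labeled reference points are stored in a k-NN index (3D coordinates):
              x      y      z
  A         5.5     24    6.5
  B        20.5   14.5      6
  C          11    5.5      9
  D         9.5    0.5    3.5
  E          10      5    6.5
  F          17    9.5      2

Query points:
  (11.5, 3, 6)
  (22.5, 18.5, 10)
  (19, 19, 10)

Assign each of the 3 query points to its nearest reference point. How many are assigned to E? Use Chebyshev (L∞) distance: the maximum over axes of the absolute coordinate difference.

(11.5, 3, 6) — d to each: A:21, B:11.5, C:3, D:2.5, E:2, F:6.5 → nearest is E
(22.5, 18.5, 10) — d to each: A:17, B:4, C:13, D:18, E:13.5, F:9 → nearest is B
(19, 19, 10) — d to each: A:13.5, B:4.5, C:13.5, D:18.5, E:14, F:9.5 → nearest is B
1 of the 3 points has E as nearest.

1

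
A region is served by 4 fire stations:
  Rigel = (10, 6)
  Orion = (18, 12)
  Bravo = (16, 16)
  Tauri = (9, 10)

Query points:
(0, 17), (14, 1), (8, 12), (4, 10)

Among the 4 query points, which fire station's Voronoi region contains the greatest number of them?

Tauri

(0, 17) — d² to each: Rigel:221, Orion:349, Bravo:257, Tauri:130 → nearest is Tauri
(14, 1) — d² to each: Rigel:41, Orion:137, Bravo:229, Tauri:106 → nearest is Rigel
(8, 12) — d² to each: Rigel:40, Orion:100, Bravo:80, Tauri:5 → nearest is Tauri
(4, 10) — d² to each: Rigel:52, Orion:200, Bravo:180, Tauri:25 → nearest is Tauri
Tally — Rigel:1, Tauri:3. Tauri captures the most (3).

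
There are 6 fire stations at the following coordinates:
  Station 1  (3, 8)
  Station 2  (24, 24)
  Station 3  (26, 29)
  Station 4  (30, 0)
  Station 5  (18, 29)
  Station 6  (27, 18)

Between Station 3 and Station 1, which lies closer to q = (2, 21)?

Compare squared distances:
d²(q, Station 3) = (2−26)² + (21−29)² = 576 + 64 = 640
d²(q, Station 1) = (2−3)² + (21−8)² = 1 + 169 = 170
640 > 170, so Station 1 is closer.

Station 1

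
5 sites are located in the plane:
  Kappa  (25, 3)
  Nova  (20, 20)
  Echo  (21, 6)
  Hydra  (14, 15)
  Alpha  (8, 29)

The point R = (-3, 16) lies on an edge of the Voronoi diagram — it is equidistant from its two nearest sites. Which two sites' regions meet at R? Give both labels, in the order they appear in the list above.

Squared distances from R to each site:
d²(R, Kappa) = 784 + 169 = 953
d²(R, Nova) = 529 + 16 = 545
d²(R, Echo) = 576 + 100 = 676
d²(R, Hydra) = 289 + 1 = 290
d²(R, Alpha) = 121 + 169 = 290
R is equidistant from Hydra and Alpha (both at squared distance 290), and every other site is strictly farther — so R lies on the Hydra–Alpha Voronoi edge.

Hydra and Alpha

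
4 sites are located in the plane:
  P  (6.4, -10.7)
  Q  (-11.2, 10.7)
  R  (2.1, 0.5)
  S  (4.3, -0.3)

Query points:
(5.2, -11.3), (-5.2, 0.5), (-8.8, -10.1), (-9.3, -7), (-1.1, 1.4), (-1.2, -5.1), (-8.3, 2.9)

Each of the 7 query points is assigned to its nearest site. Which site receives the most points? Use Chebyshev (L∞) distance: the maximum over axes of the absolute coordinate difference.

R

(5.2, -11.3) — d to each: P:1.2, Q:22, R:11.8, S:11 → nearest is P
(-5.2, 0.5) — d to each: P:11.6, Q:10.2, R:7.3, S:9.5 → nearest is R
(-8.8, -10.1) — d to each: P:15.2, Q:20.8, R:10.9, S:13.1 → nearest is R
(-9.3, -7) — d to each: P:15.7, Q:17.7, R:11.4, S:13.6 → nearest is R
(-1.1, 1.4) — d to each: P:12.1, Q:10.1, R:3.2, S:5.4 → nearest is R
(-1.2, -5.1) — d to each: P:7.6, Q:15.8, R:5.6, S:5.5 → nearest is S
(-8.3, 2.9) — d to each: P:14.7, Q:7.8, R:10.4, S:12.6 → nearest is Q
Tally — P:1, Q:1, R:4, S:1. R captures the most (4).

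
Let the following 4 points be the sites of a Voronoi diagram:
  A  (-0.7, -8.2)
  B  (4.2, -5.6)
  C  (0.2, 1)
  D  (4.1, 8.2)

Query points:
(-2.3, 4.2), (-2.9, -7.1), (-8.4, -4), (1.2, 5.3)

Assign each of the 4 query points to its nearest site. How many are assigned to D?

(-2.3, 4.2) — d² to each: A:156.32, B:138.29, C:16.49, D:56.96 → nearest is C
(-2.9, -7.1) — d² to each: A:6.05, B:52.66, C:75.22, D:283.09 → nearest is A
(-8.4, -4) — d² to each: A:76.93, B:161.32, C:98.96, D:305.09 → nearest is A
(1.2, 5.3) — d² to each: A:185.86, B:127.81, C:19.49, D:16.82 → nearest is D
1 of the 4 points has D as nearest.

1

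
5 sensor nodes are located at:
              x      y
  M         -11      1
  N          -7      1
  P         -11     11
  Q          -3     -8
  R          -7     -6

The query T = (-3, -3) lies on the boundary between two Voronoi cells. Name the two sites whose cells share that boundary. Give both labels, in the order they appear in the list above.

Squared distances from T to each site:
|TM|² = (-3−(-11))² + (-3−1)² = 64 + 16 = 80
|TN|² = (-3−(-7))² + (-3−1)² = 16 + 16 = 32
|TP|² = (-3−(-11))² + (-3−11)² = 64 + 196 = 260
|TQ|² = (-3−(-3))² + (-3−(-8))² = 0 + 25 = 25
|TR|² = (-3−(-7))² + (-3−(-6))² = 16 + 9 = 25
T is equidistant from Q and R (both at squared distance 25), and every other site is strictly farther — so T lies on the Q–R Voronoi edge.

Q and R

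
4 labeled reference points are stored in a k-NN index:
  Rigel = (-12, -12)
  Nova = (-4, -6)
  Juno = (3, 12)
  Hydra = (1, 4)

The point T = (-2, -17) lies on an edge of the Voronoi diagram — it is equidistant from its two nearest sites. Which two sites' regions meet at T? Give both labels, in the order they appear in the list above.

Squared distances from T to each site:
d²(T, Rigel) = (-2−(-12))² + (-17−(-12))² = 100 + 25 = 125
d²(T, Nova) = (-2−(-4))² + (-17−(-6))² = 4 + 121 = 125
d²(T, Juno) = (-2−3)² + (-17−12)² = 25 + 841 = 866
d²(T, Hydra) = (-2−1)² + (-17−4)² = 9 + 441 = 450
T is equidistant from Rigel and Nova (both at squared distance 125), and every other site is strictly farther — so T lies on the Rigel–Nova Voronoi edge.

Rigel and Nova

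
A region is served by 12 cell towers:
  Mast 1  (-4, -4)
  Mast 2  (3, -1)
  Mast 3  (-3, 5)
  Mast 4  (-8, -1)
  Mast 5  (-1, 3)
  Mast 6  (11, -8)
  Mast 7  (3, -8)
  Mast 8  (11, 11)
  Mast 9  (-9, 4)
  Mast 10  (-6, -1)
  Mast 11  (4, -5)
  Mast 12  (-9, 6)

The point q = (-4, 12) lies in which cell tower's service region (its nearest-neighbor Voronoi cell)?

Squared Euclidean distances:
d²(q, Mast 1) = (-4−(-4))² + (12−(-4))² = 0 + 256 = 256
d²(q, Mast 2) = (-4−3)² + (12−(-1))² = 49 + 169 = 218
d²(q, Mast 3) = (-4−(-3))² + (12−5)² = 1 + 49 = 50
d²(q, Mast 4) = (-4−(-8))² + (12−(-1))² = 16 + 169 = 185
d²(q, Mast 5) = (-4−(-1))² + (12−3)² = 9 + 81 = 90
d²(q, Mast 6) = (-4−11)² + (12−(-8))² = 225 + 400 = 625
d²(q, Mast 7) = (-4−3)² + (12−(-8))² = 49 + 400 = 449
d²(q, Mast 8) = (-4−11)² + (12−11)² = 225 + 1 = 226
d²(q, Mast 9) = (-4−(-9))² + (12−4)² = 25 + 64 = 89
d²(q, Mast 10) = (-4−(-6))² + (12−(-1))² = 4 + 169 = 173
d²(q, Mast 11) = (-4−4)² + (12−(-5))² = 64 + 289 = 353
d²(q, Mast 12) = (-4−(-9))² + (12−6)² = 25 + 36 = 61
Mast 3 is nearest.

Mast 3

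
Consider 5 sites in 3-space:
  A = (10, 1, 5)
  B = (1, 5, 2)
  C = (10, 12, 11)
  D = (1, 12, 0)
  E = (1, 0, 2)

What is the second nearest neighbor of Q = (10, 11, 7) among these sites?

Since √ is increasing, it suffices to compare squared distances:
|QA|² = 0 + 100 + 4 = 104
|QB|² = 81 + 36 + 25 = 142
|QC|² = 0 + 1 + 16 = 17
|QD|² = 81 + 1 + 49 = 131
|QE|² = 81 + 121 + 25 = 227
Sorted ascending: C, A, D, … — the second-nearest is A.

A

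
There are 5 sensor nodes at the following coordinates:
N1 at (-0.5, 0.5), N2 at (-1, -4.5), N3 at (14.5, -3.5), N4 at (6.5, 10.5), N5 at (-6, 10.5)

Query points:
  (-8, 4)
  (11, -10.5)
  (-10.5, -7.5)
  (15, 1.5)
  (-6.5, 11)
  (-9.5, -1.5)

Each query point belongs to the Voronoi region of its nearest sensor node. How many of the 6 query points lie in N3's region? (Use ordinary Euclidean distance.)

2

(-8, 4) — d² to each: N1:68.5, N2:121.25, N3:562.5, N4:252.5, N5:46.25 → nearest is N5
(11, -10.5) — d² to each: N1:253.25, N2:180, N3:61.25, N4:461.25, N5:730 → nearest is N3
(-10.5, -7.5) — d² to each: N1:164, N2:99.25, N3:641, N4:613, N5:344.25 → nearest is N2
(15, 1.5) — d² to each: N1:241.25, N2:292, N3:25.25, N4:153.25, N5:522 → nearest is N3
(-6.5, 11) — d² to each: N1:146.25, N2:270.5, N3:651.25, N4:169.25, N5:0.5 → nearest is N5
(-9.5, -1.5) — d² to each: N1:85, N2:81.25, N3:580, N4:400, N5:156.25 → nearest is N2
2 of the 6 points have N3 as nearest.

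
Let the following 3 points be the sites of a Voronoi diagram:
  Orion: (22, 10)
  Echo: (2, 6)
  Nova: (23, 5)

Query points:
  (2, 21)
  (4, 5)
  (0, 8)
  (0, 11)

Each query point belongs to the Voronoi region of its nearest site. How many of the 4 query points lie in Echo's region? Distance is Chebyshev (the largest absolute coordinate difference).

4

(2, 21) — d to each: Orion:20, Echo:15, Nova:21 → nearest is Echo
(4, 5) — d to each: Orion:18, Echo:2, Nova:19 → nearest is Echo
(0, 8) — d to each: Orion:22, Echo:2, Nova:23 → nearest is Echo
(0, 11) — d to each: Orion:22, Echo:5, Nova:23 → nearest is Echo
4 of the 4 points have Echo as nearest.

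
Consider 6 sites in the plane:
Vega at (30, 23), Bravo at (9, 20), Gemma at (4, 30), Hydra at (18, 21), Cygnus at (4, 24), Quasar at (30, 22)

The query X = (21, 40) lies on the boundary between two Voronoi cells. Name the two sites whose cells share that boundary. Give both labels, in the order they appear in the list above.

Squared distances from X to each site:
d²(X, Vega) = (21−30)² + (40−23)² = 81 + 289 = 370
d²(X, Bravo) = (21−9)² + (40−20)² = 144 + 400 = 544
d²(X, Gemma) = (21−4)² + (40−30)² = 289 + 100 = 389
d²(X, Hydra) = (21−18)² + (40−21)² = 9 + 361 = 370
d²(X, Cygnus) = (21−4)² + (40−24)² = 289 + 256 = 545
d²(X, Quasar) = (21−30)² + (40−22)² = 81 + 324 = 405
X is equidistant from Vega and Hydra (both at squared distance 370), and every other site is strictly farther — so X lies on the Vega–Hydra Voronoi edge.

Vega and Hydra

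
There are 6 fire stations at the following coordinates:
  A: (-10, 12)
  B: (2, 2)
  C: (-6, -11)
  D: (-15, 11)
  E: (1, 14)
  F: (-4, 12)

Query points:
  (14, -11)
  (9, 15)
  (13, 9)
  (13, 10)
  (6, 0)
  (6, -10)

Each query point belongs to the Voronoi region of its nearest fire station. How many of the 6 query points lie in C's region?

1

(14, -11) — d² to each: A:1105, B:313, C:400, D:1325, E:794, F:853 → nearest is B
(9, 15) — d² to each: A:370, B:218, C:901, D:592, E:65, F:178 → nearest is E
(13, 9) — d² to each: A:538, B:170, C:761, D:788, E:169, F:298 → nearest is E
(13, 10) — d² to each: A:533, B:185, C:802, D:785, E:160, F:293 → nearest is E
(6, 0) — d² to each: A:400, B:20, C:265, D:562, E:221, F:244 → nearest is B
(6, -10) — d² to each: A:740, B:160, C:145, D:882, E:601, F:584 → nearest is C
1 of the 6 points has C as nearest.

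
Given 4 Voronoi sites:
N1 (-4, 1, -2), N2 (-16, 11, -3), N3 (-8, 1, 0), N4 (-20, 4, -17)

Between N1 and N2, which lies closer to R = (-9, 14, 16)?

Compare squared distances:
|RN1|² = (-9−(-4))² + (14−1)² + (16−(-2))² = 25 + 169 + 324 = 518
|RN2|² = (-9−(-16))² + (14−11)² + (16−(-3))² = 49 + 9 + 361 = 419
518 > 419, so N2 is closer.

N2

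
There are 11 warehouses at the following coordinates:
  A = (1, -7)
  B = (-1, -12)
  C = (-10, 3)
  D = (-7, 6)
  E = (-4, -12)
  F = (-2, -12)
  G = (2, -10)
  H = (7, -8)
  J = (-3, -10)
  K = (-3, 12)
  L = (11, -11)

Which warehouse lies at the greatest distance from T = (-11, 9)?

L

Compare squared distances (the ordering matches that of the actual distances):
|TA|² = (-11−1)² + (9−(-7))² = 144 + 256 = 400
|TB|² = (-11−(-1))² + (9−(-12))² = 100 + 441 = 541
|TC|² = (-11−(-10))² + (9−3)² = 1 + 36 = 37
|TD|² = (-11−(-7))² + (9−6)² = 16 + 9 = 25
|TE|² = (-11−(-4))² + (9−(-12))² = 49 + 441 = 490
|TF|² = (-11−(-2))² + (9−(-12))² = 81 + 441 = 522
|TG|² = (-11−2)² + (9−(-10))² = 169 + 361 = 530
|TH|² = (-11−7)² + (9−(-8))² = 324 + 289 = 613
|TJ|² = (-11−(-3))² + (9−(-10))² = 64 + 361 = 425
|TK|² = (-11−(-3))² + (9−12)² = 64 + 9 = 73
|TL|² = (-11−11)² + (9−(-11))² = 484 + 400 = 884
The largest is to L.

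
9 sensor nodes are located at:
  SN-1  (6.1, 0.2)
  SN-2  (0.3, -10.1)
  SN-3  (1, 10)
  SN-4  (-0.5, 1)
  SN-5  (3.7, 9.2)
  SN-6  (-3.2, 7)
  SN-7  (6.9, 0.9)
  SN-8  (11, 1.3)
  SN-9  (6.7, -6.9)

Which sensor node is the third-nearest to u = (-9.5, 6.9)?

SN-3

Since √ is increasing, it suffices to compare squared distances:
d²(u, SN-1) = (-9.5−6.1)² + (6.9−0.2)² = 243.36 + 44.89 = 288.25
d²(u, SN-2) = (-9.5−0.3)² + (6.9−(-10.1))² = 96.04 + 289 = 385.04
d²(u, SN-3) = (-9.5−1)² + (6.9−10)² = 110.25 + 9.61 = 119.86
d²(u, SN-4) = (-9.5−(-0.5))² + (6.9−1)² = 81 + 34.81 = 115.81
d²(u, SN-5) = (-9.5−3.7)² + (6.9−9.2)² = 174.24 + 5.29 = 179.53
d²(u, SN-6) = (-9.5−(-3.2))² + (6.9−7)² = 39.69 + 0.01 = 39.7
d²(u, SN-7) = (-9.5−6.9)² + (6.9−0.9)² = 268.96 + 36 = 304.96
d²(u, SN-8) = (-9.5−11)² + (6.9−1.3)² = 420.25 + 31.36 = 451.61
d²(u, SN-9) = (-9.5−6.7)² + (6.9−(-6.9))² = 262.44 + 190.44 = 452.88
Sorted ascending: SN-6, SN-4, SN-3, SN-5, … — the third-nearest is SN-3.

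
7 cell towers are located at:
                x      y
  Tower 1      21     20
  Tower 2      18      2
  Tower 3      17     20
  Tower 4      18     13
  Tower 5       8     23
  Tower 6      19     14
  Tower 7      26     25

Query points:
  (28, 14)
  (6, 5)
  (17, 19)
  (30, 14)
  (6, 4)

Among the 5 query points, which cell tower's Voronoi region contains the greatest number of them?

(28, 14) — d² to each: Tower 1:85, Tower 2:244, Tower 3:157, Tower 4:101, Tower 5:481, Tower 6:81, Tower 7:125 → nearest is Tower 6
(6, 5) — d² to each: Tower 1:450, Tower 2:153, Tower 3:346, Tower 4:208, Tower 5:328, Tower 6:250, Tower 7:800 → nearest is Tower 2
(17, 19) — d² to each: Tower 1:17, Tower 2:290, Tower 3:1, Tower 4:37, Tower 5:97, Tower 6:29, Tower 7:117 → nearest is Tower 3
(30, 14) — d² to each: Tower 1:117, Tower 2:288, Tower 3:205, Tower 4:145, Tower 5:565, Tower 6:121, Tower 7:137 → nearest is Tower 1
(6, 4) — d² to each: Tower 1:481, Tower 2:148, Tower 3:377, Tower 4:225, Tower 5:365, Tower 6:269, Tower 7:841 → nearest is Tower 2
Tally — Tower 1:1, Tower 2:2, Tower 3:1, Tower 6:1. Tower 2 captures the most (2).

Tower 2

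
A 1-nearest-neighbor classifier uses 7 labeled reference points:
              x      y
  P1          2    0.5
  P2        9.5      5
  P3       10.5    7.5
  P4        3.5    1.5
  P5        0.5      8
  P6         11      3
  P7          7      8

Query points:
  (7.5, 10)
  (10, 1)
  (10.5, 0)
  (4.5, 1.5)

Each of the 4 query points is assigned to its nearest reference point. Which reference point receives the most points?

P6

(7.5, 10) — d² to each: P1:120.5, P2:29, P3:15.25, P4:88.25, P5:53, P6:61.25, P7:4.25 → nearest is P7
(10, 1) — d² to each: P1:64.25, P2:16.25, P3:42.5, P4:42.5, P5:139.25, P6:5, P7:58 → nearest is P6
(10.5, 0) — d² to each: P1:72.5, P2:26, P3:56.25, P4:51.25, P5:164, P6:9.25, P7:76.25 → nearest is P6
(4.5, 1.5) — d² to each: P1:7.25, P2:37.25, P3:72, P4:1, P5:58.25, P6:44.5, P7:48.5 → nearest is P4
Tally — P4:1, P6:2, P7:1. P6 captures the most (2).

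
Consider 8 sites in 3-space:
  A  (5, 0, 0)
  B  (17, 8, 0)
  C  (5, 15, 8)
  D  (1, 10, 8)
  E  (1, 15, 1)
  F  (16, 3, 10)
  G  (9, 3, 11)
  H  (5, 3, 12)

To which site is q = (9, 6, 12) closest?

G

Since √ is increasing, it suffices to compare squared distances:
|qA|² = (9−5)² + (6−0)² + (12−0)² = 16 + 36 + 144 = 196
|qB|² = (9−17)² + (6−8)² + (12−0)² = 64 + 4 + 144 = 212
|qC|² = (9−5)² + (6−15)² + (12−8)² = 16 + 81 + 16 = 113
|qD|² = (9−1)² + (6−10)² + (12−8)² = 64 + 16 + 16 = 96
|qE|² = (9−1)² + (6−15)² + (12−1)² = 64 + 81 + 121 = 266
|qF|² = (9−16)² + (6−3)² + (12−10)² = 49 + 9 + 4 = 62
|qG|² = (9−9)² + (6−3)² + (12−11)² = 0 + 9 + 1 = 10
|qH|² = (9−5)² + (6−3)² + (12−12)² = 16 + 9 + 0 = 25
The smallest is to G, so q lies in the Voronoi region of G.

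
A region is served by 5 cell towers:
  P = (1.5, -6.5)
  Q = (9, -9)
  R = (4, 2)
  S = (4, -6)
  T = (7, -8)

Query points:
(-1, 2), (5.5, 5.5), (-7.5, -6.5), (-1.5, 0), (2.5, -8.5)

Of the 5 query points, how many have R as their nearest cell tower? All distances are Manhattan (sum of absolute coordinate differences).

3

(-1, 2) — d to each: P:11, Q:21, R:5, S:13, T:18 → nearest is R
(5.5, 5.5) — d to each: P:16, Q:18, R:5, S:13, T:15 → nearest is R
(-7.5, -6.5) — d to each: P:9, Q:19, R:20, S:12, T:16 → nearest is P
(-1.5, 0) — d to each: P:9.5, Q:19.5, R:7.5, S:11.5, T:16.5 → nearest is R
(2.5, -8.5) — d to each: P:3, Q:7, R:12, S:4, T:5 → nearest is P
3 of the 5 points have R as nearest.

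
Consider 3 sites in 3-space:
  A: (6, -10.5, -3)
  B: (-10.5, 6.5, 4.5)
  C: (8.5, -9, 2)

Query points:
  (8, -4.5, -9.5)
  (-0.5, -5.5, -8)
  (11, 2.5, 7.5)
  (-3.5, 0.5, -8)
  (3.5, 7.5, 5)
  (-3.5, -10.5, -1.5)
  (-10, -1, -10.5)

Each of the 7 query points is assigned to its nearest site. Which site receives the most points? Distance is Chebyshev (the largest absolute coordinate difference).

(8, -4.5, -9.5) — d to each: A:6.5, B:18.5, C:11.5 → nearest is A
(-0.5, -5.5, -8) — d to each: A:6.5, B:12.5, C:10 → nearest is A
(11, 2.5, 7.5) — d to each: A:13, B:21.5, C:11.5 → nearest is C
(-3.5, 0.5, -8) — d to each: A:11, B:12.5, C:12 → nearest is A
(3.5, 7.5, 5) — d to each: A:18, B:14, C:16.5 → nearest is B
(-3.5, -10.5, -1.5) — d to each: A:9.5, B:17, C:12 → nearest is A
(-10, -1, -10.5) — d to each: A:16, B:15, C:18.5 → nearest is B
Tally — A:4, B:2, C:1. A captures the most (4).

A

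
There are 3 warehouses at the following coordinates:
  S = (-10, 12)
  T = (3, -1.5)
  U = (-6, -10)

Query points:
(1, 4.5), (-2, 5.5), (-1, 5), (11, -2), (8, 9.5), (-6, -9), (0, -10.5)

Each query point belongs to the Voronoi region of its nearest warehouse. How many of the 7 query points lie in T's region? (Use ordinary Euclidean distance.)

5

(1, 4.5) — d² to each: S:177.25, T:40, U:259.25 → nearest is T
(-2, 5.5) — d² to each: S:106.25, T:74, U:256.25 → nearest is T
(-1, 5) — d² to each: S:130, T:58.25, U:250 → nearest is T
(11, -2) — d² to each: S:637, T:64.25, U:353 → nearest is T
(8, 9.5) — d² to each: S:330.25, T:146, U:576.25 → nearest is T
(-6, -9) — d² to each: S:457, T:137.25, U:1 → nearest is U
(0, -10.5) — d² to each: S:606.25, T:90, U:36.25 → nearest is U
5 of the 7 points have T as nearest.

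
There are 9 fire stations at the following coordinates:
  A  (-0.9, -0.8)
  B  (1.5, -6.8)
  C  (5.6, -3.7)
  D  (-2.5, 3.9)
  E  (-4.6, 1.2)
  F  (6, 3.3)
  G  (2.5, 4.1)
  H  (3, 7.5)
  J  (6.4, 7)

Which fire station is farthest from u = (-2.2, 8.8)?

B

Since √ is increasing, it suffices to compare squared distances:
|uA|² = (-2.2−(-0.9))² + (8.8−(-0.8))² = 1.69 + 92.16 = 93.85
|uB|² = (-2.2−1.5)² + (8.8−(-6.8))² = 13.69 + 243.36 = 257.05
|uC|² = (-2.2−5.6)² + (8.8−(-3.7))² = 60.84 + 156.25 = 217.09
|uD|² = (-2.2−(-2.5))² + (8.8−3.9)² = 0.09 + 24.01 = 24.1
|uE|² = (-2.2−(-4.6))² + (8.8−1.2)² = 5.76 + 57.76 = 63.52
|uF|² = (-2.2−6)² + (8.8−3.3)² = 67.24 + 30.25 = 97.49
|uG|² = (-2.2−2.5)² + (8.8−4.1)² = 22.09 + 22.09 = 44.18
|uH|² = (-2.2−3)² + (8.8−7.5)² = 27.04 + 1.69 = 28.73
|uJ|² = (-2.2−6.4)² + (8.8−7)² = 73.96 + 3.24 = 77.2
The largest is to B.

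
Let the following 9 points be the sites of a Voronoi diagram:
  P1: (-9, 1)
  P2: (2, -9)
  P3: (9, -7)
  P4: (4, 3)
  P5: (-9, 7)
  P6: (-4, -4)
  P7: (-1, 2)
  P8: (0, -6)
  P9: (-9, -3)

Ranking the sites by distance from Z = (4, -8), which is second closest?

P8

Squared Euclidean distances:
|ZP1|² = 169 + 81 = 250
|ZP2|² = 4 + 1 = 5
|ZP3|² = 25 + 1 = 26
|ZP4|² = 0 + 121 = 121
|ZP5|² = 169 + 225 = 394
|ZP6|² = 64 + 16 = 80
|ZP7|² = 25 + 100 = 125
|ZP8|² = 16 + 4 = 20
|ZP9|² = 169 + 25 = 194
Sorted ascending: P2, P8, P3, … — the second-nearest is P8.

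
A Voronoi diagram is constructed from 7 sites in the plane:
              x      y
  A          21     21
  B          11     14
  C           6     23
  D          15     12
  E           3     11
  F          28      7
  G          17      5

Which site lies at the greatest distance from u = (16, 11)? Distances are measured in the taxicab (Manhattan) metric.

C

d(u,A) = |16−21| + |11−21| = 5 + 10 = 15
d(u,B) = |16−11| + |11−14| = 5 + 3 = 8
d(u,C) = |16−6| + |11−23| = 10 + 12 = 22
d(u,D) = |16−15| + |11−12| = 1 + 1 = 2
d(u,E) = |16−3| + |11−11| = 13 + 0 = 13
d(u,F) = |16−28| + |11−7| = 12 + 4 = 16
d(u,G) = |16−17| + |11−5| = 1 + 6 = 7
The largest is to C.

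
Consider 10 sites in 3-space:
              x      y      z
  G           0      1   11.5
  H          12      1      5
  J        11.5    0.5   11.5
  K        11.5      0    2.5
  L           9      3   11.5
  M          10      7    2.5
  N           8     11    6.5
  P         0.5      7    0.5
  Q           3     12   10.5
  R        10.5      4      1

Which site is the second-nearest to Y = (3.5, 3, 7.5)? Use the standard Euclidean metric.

Since √ is increasing, it suffices to compare squared distances:
|YG|² = 12.25 + 4 + 16 = 32.25
|YH|² = 72.25 + 4 + 6.25 = 82.5
|YJ|² = 64 + 6.25 + 16 = 86.25
|YK|² = 64 + 9 + 25 = 98
|YL|² = 30.25 + 0 + 16 = 46.25
|YM|² = 42.25 + 16 + 25 = 83.25
|YN|² = 20.25 + 64 + 1 = 85.25
|YP|² = 9 + 16 + 49 = 74
|YQ|² = 0.25 + 81 + 9 = 90.25
|YR|² = 49 + 1 + 42.25 = 92.25
Sorted ascending: G, L, P, … — the second-nearest is L.

L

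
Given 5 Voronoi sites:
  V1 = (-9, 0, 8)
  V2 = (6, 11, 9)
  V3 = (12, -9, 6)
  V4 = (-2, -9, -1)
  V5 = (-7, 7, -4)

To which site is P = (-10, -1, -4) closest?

Compare squared distances (the ordering matches that of the actual distances):
|PV1|² = (-10−(-9))² + (-1−0)² + (-4−8)² = 1 + 1 + 144 = 146
|PV2|² = (-10−6)² + (-1−11)² + (-4−9)² = 256 + 144 + 169 = 569
|PV3|² = (-10−12)² + (-1−(-9))² + (-4−6)² = 484 + 64 + 100 = 648
|PV4|² = (-10−(-2))² + (-1−(-9))² + (-4−(-1))² = 64 + 64 + 9 = 137
|PV5|² = (-10−(-7))² + (-1−7)² + (-4−(-4))² = 9 + 64 + 0 = 73
Minimum is at V5.

V5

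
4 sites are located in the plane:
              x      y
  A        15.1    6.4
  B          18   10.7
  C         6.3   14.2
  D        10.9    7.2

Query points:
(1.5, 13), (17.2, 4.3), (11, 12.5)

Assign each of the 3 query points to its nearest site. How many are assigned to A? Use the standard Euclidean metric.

1

(1.5, 13) — d² to each: A:228.52, B:277.54, C:24.48, D:122 → nearest is C
(17.2, 4.3) — d² to each: A:8.82, B:41.6, C:216.82, D:48.1 → nearest is A
(11, 12.5) — d² to each: A:54.02, B:52.24, C:24.98, D:28.1 → nearest is C
1 of the 3 points has A as nearest.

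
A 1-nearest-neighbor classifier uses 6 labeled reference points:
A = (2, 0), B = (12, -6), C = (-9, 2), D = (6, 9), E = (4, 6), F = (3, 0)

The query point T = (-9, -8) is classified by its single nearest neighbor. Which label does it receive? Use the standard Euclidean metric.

Since √ is increasing, it suffices to compare squared distances:
|TA|² = (-9−2)² + (-8−0)² = 121 + 64 = 185
|TB|² = (-9−12)² + (-8−(-6))² = 441 + 4 = 445
|TC|² = (-9−(-9))² + (-8−2)² = 0 + 100 = 100
|TD|² = (-9−6)² + (-8−9)² = 225 + 289 = 514
|TE|² = (-9−4)² + (-8−6)² = 169 + 196 = 365
|TF|² = (-9−3)² + (-8−0)² = 144 + 64 = 208
The smallest is to C, so T lies in the Voronoi region of C.

C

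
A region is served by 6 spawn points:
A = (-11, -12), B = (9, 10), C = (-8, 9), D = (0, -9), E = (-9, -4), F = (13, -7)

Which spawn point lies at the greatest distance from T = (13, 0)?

Squared Euclidean distances:
|TA|² = (13−(-11))² + (0−(-12))² = 576 + 144 = 720
|TB|² = (13−9)² + (0−10)² = 16 + 100 = 116
|TC|² = (13−(-8))² + (0−9)² = 441 + 81 = 522
|TD|² = (13−0)² + (0−(-9))² = 169 + 81 = 250
|TE|² = (13−(-9))² + (0−(-4))² = 484 + 16 = 500
|TF|² = (13−13)² + (0−(-7))² = 0 + 49 = 49
The largest is to A.

A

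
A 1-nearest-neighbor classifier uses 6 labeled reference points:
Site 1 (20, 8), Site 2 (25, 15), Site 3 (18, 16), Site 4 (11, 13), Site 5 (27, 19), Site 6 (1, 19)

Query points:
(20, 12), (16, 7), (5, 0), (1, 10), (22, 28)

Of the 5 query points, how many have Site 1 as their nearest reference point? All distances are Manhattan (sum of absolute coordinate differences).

(20, 12) — d to each: Site 1:4, Site 2:8, Site 3:6, Site 4:10, Site 5:14, Site 6:26 → nearest is Site 1
(16, 7) — d to each: Site 1:5, Site 2:17, Site 3:11, Site 4:11, Site 5:23, Site 6:27 → nearest is Site 1
(5, 0) — d to each: Site 1:23, Site 2:35, Site 3:29, Site 4:19, Site 5:41, Site 6:23 → nearest is Site 4
(1, 10) — d to each: Site 1:21, Site 2:29, Site 3:23, Site 4:13, Site 5:35, Site 6:9 → nearest is Site 6
(22, 28) — d to each: Site 1:22, Site 2:16, Site 3:16, Site 4:26, Site 5:14, Site 6:30 → nearest is Site 5
2 of the 5 points have Site 1 as nearest.

2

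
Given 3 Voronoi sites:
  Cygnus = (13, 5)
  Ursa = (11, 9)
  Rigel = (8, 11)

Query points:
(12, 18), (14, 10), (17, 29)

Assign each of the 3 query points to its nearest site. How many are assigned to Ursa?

1

(12, 18) — d² to each: Cygnus:170, Ursa:82, Rigel:65 → nearest is Rigel
(14, 10) — d² to each: Cygnus:26, Ursa:10, Rigel:37 → nearest is Ursa
(17, 29) — d² to each: Cygnus:592, Ursa:436, Rigel:405 → nearest is Rigel
1 of the 3 points has Ursa as nearest.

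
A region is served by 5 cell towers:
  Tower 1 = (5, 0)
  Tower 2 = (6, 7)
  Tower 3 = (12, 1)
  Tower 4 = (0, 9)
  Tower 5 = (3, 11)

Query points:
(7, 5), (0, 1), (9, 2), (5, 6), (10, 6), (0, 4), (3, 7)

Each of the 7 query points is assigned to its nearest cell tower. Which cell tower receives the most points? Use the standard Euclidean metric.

Tower 2

(7, 5) — d² to each: Tower 1:29, Tower 2:5, Tower 3:41, Tower 4:65, Tower 5:52 → nearest is Tower 2
(0, 1) — d² to each: Tower 1:26, Tower 2:72, Tower 3:144, Tower 4:64, Tower 5:109 → nearest is Tower 1
(9, 2) — d² to each: Tower 1:20, Tower 2:34, Tower 3:10, Tower 4:130, Tower 5:117 → nearest is Tower 3
(5, 6) — d² to each: Tower 1:36, Tower 2:2, Tower 3:74, Tower 4:34, Tower 5:29 → nearest is Tower 2
(10, 6) — d² to each: Tower 1:61, Tower 2:17, Tower 3:29, Tower 4:109, Tower 5:74 → nearest is Tower 2
(0, 4) — d² to each: Tower 1:41, Tower 2:45, Tower 3:153, Tower 4:25, Tower 5:58 → nearest is Tower 4
(3, 7) — d² to each: Tower 1:53, Tower 2:9, Tower 3:117, Tower 4:13, Tower 5:16 → nearest is Tower 2
Tally — Tower 1:1, Tower 2:4, Tower 3:1, Tower 4:1. Tower 2 captures the most (4).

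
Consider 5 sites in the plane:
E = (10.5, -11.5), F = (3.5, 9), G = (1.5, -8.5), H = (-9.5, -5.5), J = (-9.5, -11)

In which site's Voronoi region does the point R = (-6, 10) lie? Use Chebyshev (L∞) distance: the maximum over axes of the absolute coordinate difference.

d(R,E) = max(16.5, 21.5) = 21.5
d(R,F) = max(9.5, 1) = 9.5
d(R,G) = max(7.5, 18.5) = 18.5
d(R,H) = max(3.5, 15.5) = 15.5
d(R,J) = max(3.5, 21) = 21
The smallest is to F, so R lies in the Voronoi region of F.

F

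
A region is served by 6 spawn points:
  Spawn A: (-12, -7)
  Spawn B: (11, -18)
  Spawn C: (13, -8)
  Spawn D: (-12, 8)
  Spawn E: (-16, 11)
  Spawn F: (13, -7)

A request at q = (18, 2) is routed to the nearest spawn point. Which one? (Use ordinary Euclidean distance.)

Spawn F

Compare squared distances (the ordering matches that of the actual distances):
d²(q, Spawn A) = (18−(-12))² + (2−(-7))² = 900 + 81 = 981
d²(q, Spawn B) = (18−11)² + (2−(-18))² = 49 + 400 = 449
d²(q, Spawn C) = (18−13)² + (2−(-8))² = 25 + 100 = 125
d²(q, Spawn D) = (18−(-12))² + (2−8)² = 900 + 36 = 936
d²(q, Spawn E) = (18−(-16))² + (2−11)² = 1156 + 81 = 1237
d²(q, Spawn F) = (18−13)² + (2−(-7))² = 25 + 81 = 106
The smallest is to Spawn F, so q lies in the Voronoi region of Spawn F.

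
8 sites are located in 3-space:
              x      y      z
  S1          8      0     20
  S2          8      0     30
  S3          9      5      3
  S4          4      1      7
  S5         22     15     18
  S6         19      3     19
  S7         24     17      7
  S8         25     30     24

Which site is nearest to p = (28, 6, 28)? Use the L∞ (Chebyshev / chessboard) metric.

d(p,S1) = max(20, 6, 8) = 20
d(p,S2) = max(20, 6, 2) = 20
d(p,S3) = max(19, 1, 25) = 25
d(p,S4) = max(24, 5, 21) = 24
d(p,S5) = max(6, 9, 10) = 10
d(p,S6) = max(9, 3, 9) = 9
d(p,S7) = max(4, 11, 21) = 21
d(p,S8) = max(3, 24, 4) = 24
The smallest is to S6, so p lies in the Voronoi region of S6.

S6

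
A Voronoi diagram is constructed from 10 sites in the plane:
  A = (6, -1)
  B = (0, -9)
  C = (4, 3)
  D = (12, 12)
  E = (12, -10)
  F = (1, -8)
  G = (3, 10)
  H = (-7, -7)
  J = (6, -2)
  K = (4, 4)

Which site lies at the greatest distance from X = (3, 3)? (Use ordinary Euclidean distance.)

Squared Euclidean distances:
|XA|² = (3−6)² + (3−(-1))² = 9 + 16 = 25
|XB|² = (3−0)² + (3−(-9))² = 9 + 144 = 153
|XC|² = (3−4)² + (3−3)² = 1 + 0 = 1
|XD|² = (3−12)² + (3−12)² = 81 + 81 = 162
|XE|² = (3−12)² + (3−(-10))² = 81 + 169 = 250
|XF|² = (3−1)² + (3−(-8))² = 4 + 121 = 125
|XG|² = (3−3)² + (3−10)² = 0 + 49 = 49
|XH|² = (3−(-7))² + (3−(-7))² = 100 + 100 = 200
|XJ|² = (3−6)² + (3−(-2))² = 9 + 25 = 34
|XK|² = (3−4)² + (3−4)² = 1 + 1 = 2
The largest is to E.

E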